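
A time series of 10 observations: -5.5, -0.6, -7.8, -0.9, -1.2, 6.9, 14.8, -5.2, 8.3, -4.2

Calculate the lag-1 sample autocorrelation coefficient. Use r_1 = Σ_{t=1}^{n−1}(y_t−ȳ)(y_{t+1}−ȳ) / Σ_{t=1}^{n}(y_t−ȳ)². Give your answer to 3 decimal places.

Mean ȳ = (-5.5 − 0.6 − 7.8 − 0.9 − 1.2 + 6.9 + 14.8 − 5.2 + 8.3 − 4.2)/10 = 0.4600
Numerator Σ_{t=1}^{9}(y_t−ȳ)(y_{t+1}−ȳ) = -51.8496
Denominator Σ(y_t−ȳ)² = 471.8040
r_1 = -51.8496 / 471.8040 = -0.110

-0.110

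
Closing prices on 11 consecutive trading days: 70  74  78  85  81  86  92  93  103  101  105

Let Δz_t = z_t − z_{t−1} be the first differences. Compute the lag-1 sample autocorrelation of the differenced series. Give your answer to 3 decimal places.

First differences Δz: 4, 4, 7, -4, 5, 6, 1, 10, -2, 4
Mean of differences = 3.5000
Numerator Σ(Δz_t−Δz̄)(Δz_{t+1}−Δz̄) = -92.7500
Denominator Σ(Δz_t−Δz̄)² = 156.5000
r_1(Δz) = -92.7500 / 156.5000 = -0.593

-0.593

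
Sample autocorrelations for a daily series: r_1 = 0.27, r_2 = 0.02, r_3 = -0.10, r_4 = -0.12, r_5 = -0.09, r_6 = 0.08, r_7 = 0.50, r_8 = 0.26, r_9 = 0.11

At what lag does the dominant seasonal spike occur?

7

The largest autocorrelation is r_7 = 0.50; the remaining lags stay at or below 0.27. The elevated value at lag 1 (0.27), dropping to 0.02 at lag 2, reflects decaying short-term dependence rather than seasonality.
The dominant spike at lag 7 indicates a seasonal period of 7.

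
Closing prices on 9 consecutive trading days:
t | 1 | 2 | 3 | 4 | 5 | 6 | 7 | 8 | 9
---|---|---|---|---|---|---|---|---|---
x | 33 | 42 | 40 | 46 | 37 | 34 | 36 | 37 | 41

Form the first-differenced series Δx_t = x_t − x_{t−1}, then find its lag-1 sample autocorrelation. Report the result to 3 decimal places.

-0.237

First differences Δx: 9, -2, 6, -9, -3, 2, 1, 4
Mean of differences = 1.0000
Numerator Σ(Δx_t−Δx̄)(Δx_{t+1}−Δx̄) = -53.0000
Denominator Σ(Δx_t−Δx̄)² = 224.0000
r_1(Δx) = -53.0000 / 224.0000 = -0.237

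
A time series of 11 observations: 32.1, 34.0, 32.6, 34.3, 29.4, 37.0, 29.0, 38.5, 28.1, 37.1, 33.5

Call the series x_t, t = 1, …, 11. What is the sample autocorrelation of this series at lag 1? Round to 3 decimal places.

Mean x̄ = (32.1 + 34.0 + 32.6 + 34.3 + 29.4 + 37.0 + 29.0 + 38.5 + 28.1 + 37.1 + 33.5)/11 = 33.2364
Numerator Σ_{t=1}^{10}(x_t−x̄)(x_{t+1}−x̄) = -104.6550
Denominator Σ(x_t−x̄)² = 119.3255
r_1 = -104.6550 / 119.3255 = -0.877

-0.877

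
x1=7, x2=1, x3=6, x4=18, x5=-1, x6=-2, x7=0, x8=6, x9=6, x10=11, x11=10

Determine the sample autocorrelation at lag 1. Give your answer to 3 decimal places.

0.088

Mean x̄ = (7 + 1 + 6 + 18 − 1 − 2 + 0 + 6 + 6 + 11 + 10)/11 = 5.6364
Numerator Σ_{t=1}^{10}(x_t−x̄)(x_{t+1}−x̄) = 31.5950
Denominator Σ(x_t−x̄)² = 358.5455
r_1 = 31.5950 / 358.5455 = 0.088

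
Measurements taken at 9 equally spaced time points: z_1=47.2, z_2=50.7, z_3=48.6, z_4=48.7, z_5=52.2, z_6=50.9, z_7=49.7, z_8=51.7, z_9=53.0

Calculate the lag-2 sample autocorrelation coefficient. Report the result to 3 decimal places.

-0.051

Mean z̄ = (47.2 + 50.7 + 48.6 + 48.7 + 52.2 + 50.9 + 49.7 + 51.7 + 53.0)/9 = 50.3000
Numerator Σ_{t=1}^{7}(z_t−z̄)(z_{t+2}−z̄) = -1.4800
Denominator Σ(z_t−z̄)² = 28.8000
r_2 = -1.4800 / 28.8000 = -0.051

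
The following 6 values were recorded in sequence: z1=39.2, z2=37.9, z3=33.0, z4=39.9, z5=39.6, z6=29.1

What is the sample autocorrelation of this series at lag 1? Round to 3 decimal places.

-0.259

Mean z̄ = (39.2 + 37.9 + 33.0 + 39.9 + 39.6 + 29.1)/6 = 36.4500
Deviations from mean: 2.7500, 1.4500, -3.4500, 3.4500, 3.1500, -7.3500
Numerator Σ_{t=1}^{5}(z_t−z̄)(z_{t+1}−z̄) = -25.2025
Denominator Σ(z_t−z̄)² = 97.4150
r_1 = -25.2025 / 97.4150 = -0.259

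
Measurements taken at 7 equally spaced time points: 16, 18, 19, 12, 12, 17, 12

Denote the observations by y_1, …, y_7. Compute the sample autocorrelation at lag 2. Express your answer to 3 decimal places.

Mean ȳ = (16 + 18 + 19 + 12 + 12 + 17 + 12)/7 = 15.1429
Deviations from mean: 0.8571, 2.8571, 3.8571, -3.1429, -3.1429, 1.8571, -3.1429
Σ(y_t−ȳ)(y_{t+2}−ȳ) = (3.3061) + (-8.9796) + (-12.1224) + (-5.8367) + (9.8776) = -13.7551
Denominator Σ(y_t−ȳ)² = 56.8571
r_2 = -13.7551 / 56.8571 = -0.242

-0.242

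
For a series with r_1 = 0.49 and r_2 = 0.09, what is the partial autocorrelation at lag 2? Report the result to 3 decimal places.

-0.198

φ_{22} = (r_2 − r_1²) / (1 − r_1²)
r_1² = (0.49)² = 0.2401
Numerator = 0.09 − 0.2401 = -0.1501; denominator = 1 − 0.2401 = 0.7599
φ_{22} = -0.1501 / 0.7599 = -0.198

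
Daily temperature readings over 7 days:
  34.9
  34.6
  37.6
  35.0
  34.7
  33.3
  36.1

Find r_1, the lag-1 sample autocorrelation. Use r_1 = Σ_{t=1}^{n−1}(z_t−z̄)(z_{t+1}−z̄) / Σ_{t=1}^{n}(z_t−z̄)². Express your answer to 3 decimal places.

-0.222

Mean z̄ = (34.9 + 34.6 + 37.6 + 35.0 + 34.7 + 33.3 + 36.1)/7 = 35.1714
Deviations from mean: -0.2714, -0.5714, 2.4286, -0.1714, -0.4714, -1.8714, 0.9286
Σ(z_t−z̄)(z_{t+1}−z̄) = (0.1551) + (-1.3878) + (-0.4163) + (0.0808) + (0.8822) + (-1.7378) = -2.4237
Denominator Σ(z_t−z̄)² = 10.9143
r_1 = -2.4237 / 10.9143 = -0.222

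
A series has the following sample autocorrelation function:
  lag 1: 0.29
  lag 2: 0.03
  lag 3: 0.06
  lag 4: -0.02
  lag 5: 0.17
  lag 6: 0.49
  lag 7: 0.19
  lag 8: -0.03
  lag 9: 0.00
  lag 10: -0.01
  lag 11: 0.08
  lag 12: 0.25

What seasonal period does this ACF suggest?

The largest autocorrelation is r_6 = 0.49; the remaining lags stay at or below 0.29. The elevated value at lag 1 (0.29), dropping to 0.03 at lag 2, reflects decaying short-term dependence rather than seasonality.
The dominant spike at lag 6 indicates a seasonal period of 6.

6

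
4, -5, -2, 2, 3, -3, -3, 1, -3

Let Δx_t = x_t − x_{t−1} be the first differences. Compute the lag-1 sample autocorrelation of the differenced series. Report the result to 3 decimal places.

-0.169

First differences Δx: -9, 3, 4, 1, -6, 0, 4, -4
Mean of differences = -0.8750
Numerator Σ(Δx_t−Δx̄)(Δx_{t+1}−Δx̄) = -28.5156
Denominator Σ(Δx_t−Δx̄)² = 168.8750
r_1(Δx) = -28.5156 / 168.8750 = -0.169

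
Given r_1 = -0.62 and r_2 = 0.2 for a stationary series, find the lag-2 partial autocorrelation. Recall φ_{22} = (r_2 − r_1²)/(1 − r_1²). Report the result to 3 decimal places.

φ_{22} = (r_2 − r_1²) / (1 − r_1²)
r_1² = (-0.62)² = 0.3844
Numerator = 0.2 − 0.3844 = -0.1844; denominator = 1 − 0.3844 = 0.6156
φ_{22} = -0.1844 / 0.6156 = -0.300

-0.300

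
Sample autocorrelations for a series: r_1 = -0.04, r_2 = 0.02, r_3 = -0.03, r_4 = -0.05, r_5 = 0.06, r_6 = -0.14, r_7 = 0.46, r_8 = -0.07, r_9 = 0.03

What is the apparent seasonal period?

The largest autocorrelation is r_7 = 0.46; the remaining lags stay at or below 0.06.
The dominant spike at lag 7 indicates a seasonal period of 7.

7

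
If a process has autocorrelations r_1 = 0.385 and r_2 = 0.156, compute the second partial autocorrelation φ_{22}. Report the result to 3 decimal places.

φ_{22} = (r_2 − r_1²) / (1 − r_1²)
r_1² = (0.385)² = 0.148225
Numerator = 0.156 − 0.1482 = 0.0078; denominator = 1 − 0.1482 = 0.8518
φ_{22} = 0.0078 / 0.8518 = 0.009

0.009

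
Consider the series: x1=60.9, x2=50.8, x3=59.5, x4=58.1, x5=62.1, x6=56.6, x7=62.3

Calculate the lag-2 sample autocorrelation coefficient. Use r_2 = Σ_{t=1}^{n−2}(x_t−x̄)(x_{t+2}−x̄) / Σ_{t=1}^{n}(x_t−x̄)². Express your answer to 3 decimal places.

Mean x̄ = (60.9 + 50.8 + 59.5 + 58.1 + 62.1 + 56.6 + 62.3)/7 = 58.6143
Deviations from mean: 2.2857, -7.8143, 0.8857, -0.5143, 3.4857, -2.0143, 3.6857
Numerator Σ_{t=1}^{5}(x_t−x̄)(x_{t+2}−x̄) = 23.0139
Denominator Σ(x_t−x̄)² = 97.1286
r_2 = 23.0139 / 97.1286 = 0.237

0.237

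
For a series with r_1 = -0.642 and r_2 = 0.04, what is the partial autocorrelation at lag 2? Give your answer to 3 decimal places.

φ_{22} = (r_2 − r_1²) / (1 − r_1²)
r_1² = (-0.642)² = 0.412164
Numerator = 0.04 − 0.4122 = -0.3722; denominator = 1 − 0.4122 = 0.5878
φ_{22} = -0.3722 / 0.5878 = -0.633

-0.633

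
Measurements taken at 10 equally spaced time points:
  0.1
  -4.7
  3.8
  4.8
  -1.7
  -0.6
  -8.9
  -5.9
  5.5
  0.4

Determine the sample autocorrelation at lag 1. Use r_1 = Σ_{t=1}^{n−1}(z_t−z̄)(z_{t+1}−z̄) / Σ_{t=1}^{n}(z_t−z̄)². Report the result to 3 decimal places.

0.071

Mean z̄ = (0.1 − 4.7 + 3.8 + 4.8 − 1.7 − 0.6 − 8.9 − 5.9 + 5.5 + 0.4)/10 = -0.7200
Numerator Σ_{t=1}^{9}(z_t−z̄)(z_{t+1}−z̄) = 14.3076
Denominator Σ(z_t−z̄)² = 202.0760
r_1 = 14.3076 / 202.0760 = 0.071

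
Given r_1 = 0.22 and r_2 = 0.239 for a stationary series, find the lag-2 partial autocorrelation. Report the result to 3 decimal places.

φ_{22} = (r_2 − r_1²) / (1 − r_1²)
r_1² = (0.22)² = 0.0484
Numerator = 0.239 − 0.0484 = 0.1906; denominator = 1 − 0.0484 = 0.9516
φ_{22} = 0.1906 / 0.9516 = 0.200

0.200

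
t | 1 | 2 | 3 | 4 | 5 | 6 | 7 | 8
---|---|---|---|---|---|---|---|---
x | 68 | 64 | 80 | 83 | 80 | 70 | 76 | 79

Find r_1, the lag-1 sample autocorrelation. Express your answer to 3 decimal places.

0.233

Mean x̄ = (68 + 64 + 80 + 83 + 80 + 70 + 76 + 79)/8 = 75.0000
Deviations from mean: -7.0000, -11.0000, 5.0000, 8.0000, 5.0000, -5.0000, 1.0000, 4.0000
Σ(x_t−x̄)(x_{t+1}−x̄) = (77.0000) + (-55.0000) + (40.0000) + (40.0000) + (-25.0000) + (-5.0000) + (4.0000) = 76.0000
Denominator Σ(x_t−x̄)² = 326.0000
r_1 = 76.0000 / 326.0000 = 0.233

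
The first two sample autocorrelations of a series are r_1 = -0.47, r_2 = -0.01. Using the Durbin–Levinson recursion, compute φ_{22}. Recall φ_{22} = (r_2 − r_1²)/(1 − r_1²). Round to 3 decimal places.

φ_{22} = (r_2 − r_1²) / (1 − r_1²)
r_1² = (-0.47)² = 0.2209
Numerator = -0.01 − 0.2209 = -0.2309; denominator = 1 − 0.2209 = 0.7791
φ_{22} = -0.2309 / 0.7791 = -0.296

-0.296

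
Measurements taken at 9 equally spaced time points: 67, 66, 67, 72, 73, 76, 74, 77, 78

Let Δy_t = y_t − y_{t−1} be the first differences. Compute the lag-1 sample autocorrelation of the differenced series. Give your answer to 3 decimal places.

First differences Δy: -1, 1, 5, 1, 3, -2, 3, 1
Mean of differences = 1.3750
Numerator Σ(Δy_t−Δȳ)(Δy_{t+1}−Δȳ) = -14.0156
Denominator Σ(Δy_t−Δȳ)² = 35.8750
r_1(Δy) = -14.0156 / 35.8750 = -0.391

-0.391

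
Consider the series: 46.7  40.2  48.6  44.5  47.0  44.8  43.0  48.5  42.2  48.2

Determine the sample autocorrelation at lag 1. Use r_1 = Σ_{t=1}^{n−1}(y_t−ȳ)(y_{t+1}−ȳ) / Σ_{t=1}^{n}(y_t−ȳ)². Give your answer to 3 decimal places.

-0.705

Mean ȳ = (46.7 + 40.2 + 48.6 + 44.5 + 47.0 + 44.8 + 43.0 + 48.5 + 42.2 + 48.2)/10 = 45.3700
Numerator Σ_{t=1}^{9}(y_t−ȳ)(y_{t+1}−ȳ) = -53.6929
Denominator Σ(y_t−ȳ)² = 76.1410
r_1 = -53.6929 / 76.1410 = -0.705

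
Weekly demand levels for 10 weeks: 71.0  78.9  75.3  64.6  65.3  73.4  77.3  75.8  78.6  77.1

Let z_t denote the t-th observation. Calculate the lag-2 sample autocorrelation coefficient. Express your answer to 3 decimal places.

Mean z̄ = (71.0 + 78.9 + 75.3 + 64.6 + 65.3 + 73.4 + 77.3 + 75.8 + 78.6 + 77.1)/10 = 73.7300
Numerator Σ_{t=1}^{8}(z_t−z̄)(z_{t+2}−z̄) = -68.1268
Denominator Σ(z_t−z̄)² = 243.2810
r_2 = -68.1268 / 243.2810 = -0.280

-0.280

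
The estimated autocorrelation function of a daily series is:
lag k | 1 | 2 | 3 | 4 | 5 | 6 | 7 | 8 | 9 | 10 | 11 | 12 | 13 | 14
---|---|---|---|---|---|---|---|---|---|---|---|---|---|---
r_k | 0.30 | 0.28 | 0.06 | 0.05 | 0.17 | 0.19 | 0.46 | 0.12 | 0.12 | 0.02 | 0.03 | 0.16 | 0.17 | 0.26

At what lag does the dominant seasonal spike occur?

The largest autocorrelation is r_7 = 0.46; the remaining lags stay at or below 0.30. The elevated value at lag 1 (0.30), dropping to 0.28 at lag 2, reflects decaying short-term dependence rather than seasonality.
The dominant spike at lag 7 indicates a seasonal period of 7.

7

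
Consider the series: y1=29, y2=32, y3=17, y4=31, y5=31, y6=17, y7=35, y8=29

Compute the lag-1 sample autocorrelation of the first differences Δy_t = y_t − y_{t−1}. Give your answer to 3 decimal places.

First differences Δy: 3, -15, 14, 0, -14, 18, -6
Mean of differences = 0.0000
Numerator Σ(Δy_t−Δȳ)(Δy_{t+1}−Δȳ) = -615.0000
Denominator Σ(Δy_t−Δȳ)² = 986.0000
r_1(Δy) = -615.0000 / 986.0000 = -0.624

-0.624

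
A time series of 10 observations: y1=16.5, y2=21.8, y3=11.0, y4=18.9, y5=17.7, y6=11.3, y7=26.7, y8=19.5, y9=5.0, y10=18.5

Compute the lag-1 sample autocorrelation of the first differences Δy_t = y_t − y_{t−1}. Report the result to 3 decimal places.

First differences Δy: 5.3, -10.8, 7.9, -1.2, -6.4, 15.4, -7.2, -14.5, 13.5
Mean of differences = 0.2222
Numerator Σ(Δy_t−Δȳ)(Δy_{t+1}−Δȳ) = -441.4660
Denominator Σ(Δy_t−Δȳ)² = 930.5956
r_1(Δy) = -441.4660 / 930.5956 = -0.474

-0.474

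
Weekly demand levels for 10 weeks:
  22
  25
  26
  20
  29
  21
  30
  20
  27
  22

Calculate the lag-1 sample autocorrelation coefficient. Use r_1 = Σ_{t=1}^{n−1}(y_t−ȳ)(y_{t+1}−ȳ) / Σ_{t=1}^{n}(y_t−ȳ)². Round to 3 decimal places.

-0.843

Mean ȳ = (22 + 25 + 26 + 20 + 29 + 21 + 30 + 20 + 27 + 22)/10 = 24.2000
Numerator Σ_{t=1}^{9}(y_t−ȳ)(y_{t+1}−ȳ) = -104.2400
Denominator Σ(y_t−ȳ)² = 123.6000
r_1 = -104.2400 / 123.6000 = -0.843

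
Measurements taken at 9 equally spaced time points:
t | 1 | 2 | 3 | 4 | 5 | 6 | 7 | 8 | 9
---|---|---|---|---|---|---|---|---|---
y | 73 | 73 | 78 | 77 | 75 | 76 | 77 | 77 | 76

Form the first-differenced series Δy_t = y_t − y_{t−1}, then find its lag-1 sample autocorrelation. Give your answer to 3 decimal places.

-0.177

First differences Δy: 0, 5, -1, -2, 1, 1, 0, -1
Mean of differences = 0.3750
Numerator Σ(Δy_t−Δȳ)(Δy_{t+1}−Δȳ) = -5.6406
Denominator Σ(Δy_t−Δȳ)² = 31.8750
r_1(Δy) = -5.6406 / 31.8750 = -0.177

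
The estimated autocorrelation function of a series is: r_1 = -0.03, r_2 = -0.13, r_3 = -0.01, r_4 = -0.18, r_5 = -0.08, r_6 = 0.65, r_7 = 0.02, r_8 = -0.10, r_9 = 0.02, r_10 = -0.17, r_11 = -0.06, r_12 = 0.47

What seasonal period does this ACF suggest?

The largest autocorrelation is r_6 = 0.65, with a weaker echo at lag 12 (0.47); the remaining lags stay at or below 0.02.
The dominant spike at lag 6 indicates a seasonal period of 6.

6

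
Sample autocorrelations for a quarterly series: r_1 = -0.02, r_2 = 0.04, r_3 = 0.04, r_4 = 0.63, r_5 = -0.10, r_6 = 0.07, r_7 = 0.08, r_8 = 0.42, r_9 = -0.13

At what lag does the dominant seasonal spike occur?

4

The largest autocorrelation is r_4 = 0.63, with a weaker echo at lag 8 (0.42); the remaining lags stay at or below 0.08.
The dominant spike at lag 4 indicates a seasonal period of 4.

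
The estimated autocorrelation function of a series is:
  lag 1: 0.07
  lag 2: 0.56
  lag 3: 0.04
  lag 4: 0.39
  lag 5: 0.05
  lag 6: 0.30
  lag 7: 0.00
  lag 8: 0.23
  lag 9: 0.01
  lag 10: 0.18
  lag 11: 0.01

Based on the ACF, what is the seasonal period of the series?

The largest autocorrelation is r_2 = 0.56, with weaker echoes at lags 4 (0.39), 6 (0.30), 8 (0.23) and 10 (0.18); the remaining lags stay at or below 0.07.
The dominant spike at lag 2 indicates a seasonal period of 2.

2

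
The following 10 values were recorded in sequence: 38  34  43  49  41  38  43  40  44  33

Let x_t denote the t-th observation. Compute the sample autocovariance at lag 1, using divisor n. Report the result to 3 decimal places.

-0.969

Mean x̄ = (38 + 34 + 43 + 49 + 41 + 38 + 43 + 40 + 44 + 33)/10 = 40.3000
Σ_{t=1}^{9}(x_t−x̄)(x_{t+1}−x̄) = -9.6900
γ_1 = -9.6900 / 10 = -0.969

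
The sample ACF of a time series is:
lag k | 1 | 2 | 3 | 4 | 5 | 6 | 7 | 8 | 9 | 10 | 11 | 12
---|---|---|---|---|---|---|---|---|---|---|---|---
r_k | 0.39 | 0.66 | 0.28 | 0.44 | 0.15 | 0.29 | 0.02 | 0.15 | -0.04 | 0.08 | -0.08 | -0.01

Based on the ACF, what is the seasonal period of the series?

The largest autocorrelation is r_2 = 0.66, with a weaker echo at lag 4 (0.44); the remaining lags stay at or below 0.39.
The dominant spike at lag 2 indicates a seasonal period of 2.

2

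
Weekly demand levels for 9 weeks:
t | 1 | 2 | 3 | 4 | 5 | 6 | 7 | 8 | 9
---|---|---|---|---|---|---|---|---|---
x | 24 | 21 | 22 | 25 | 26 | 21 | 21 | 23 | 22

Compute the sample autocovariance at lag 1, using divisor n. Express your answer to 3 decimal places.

Mean x̄ = (24 + 21 + 22 + 25 + 26 + 21 + 21 + 23 + 22)/9 = 22.7778
Σ_{t=1}^{8}(x_t−x̄)(x_{t+1}−x̄) = 1.5062
γ_1 = 1.5062 / 9 = 0.167

0.167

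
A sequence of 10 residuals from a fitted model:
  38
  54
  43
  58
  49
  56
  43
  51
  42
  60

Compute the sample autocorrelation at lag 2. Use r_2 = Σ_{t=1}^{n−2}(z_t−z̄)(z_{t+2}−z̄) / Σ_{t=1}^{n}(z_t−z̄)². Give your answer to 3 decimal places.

0.479

Mean z̄ = (38 + 54 + 43 + 58 + 49 + 56 + 43 + 51 + 42 + 60)/10 = 49.4000
Numerator Σ_{t=1}^{8}(z_t−z̄)(z_{t+2}−z̄) = 249.2800
Denominator Σ(z_t−z̄)² = 520.4000
r_2 = 249.2800 / 520.4000 = 0.479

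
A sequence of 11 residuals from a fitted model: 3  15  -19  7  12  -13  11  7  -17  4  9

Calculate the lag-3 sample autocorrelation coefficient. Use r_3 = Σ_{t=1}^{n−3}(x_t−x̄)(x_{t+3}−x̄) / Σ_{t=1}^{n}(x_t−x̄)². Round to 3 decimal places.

Mean x̄ = (3 + 15 − 19 + 7 + 12 − 13 + 11 + 7 − 17 + 4 + 9)/11 = 1.7273
Numerator Σ_{t=1}^{8}(x_t−x̄)(x_{t+3}−x̄) = 886.5950
Denominator Σ(x_t−x̄)² = 1480.1818
r_3 = 886.5950 / 1480.1818 = 0.599

0.599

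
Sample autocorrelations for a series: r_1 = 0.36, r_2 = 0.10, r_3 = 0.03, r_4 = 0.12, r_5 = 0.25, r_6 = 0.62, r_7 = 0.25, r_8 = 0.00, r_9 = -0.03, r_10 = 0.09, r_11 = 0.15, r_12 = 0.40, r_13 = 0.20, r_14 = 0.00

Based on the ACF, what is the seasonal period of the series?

The largest autocorrelation is r_6 = 0.62, with a weaker echo at lag 12 (0.40); the remaining lags stay at or below 0.36. The elevated value at lag 1 (0.36), dropping to 0.10 at lag 2, reflects decaying short-term dependence rather than seasonality.
The dominant spike at lag 6 indicates a seasonal period of 6.

6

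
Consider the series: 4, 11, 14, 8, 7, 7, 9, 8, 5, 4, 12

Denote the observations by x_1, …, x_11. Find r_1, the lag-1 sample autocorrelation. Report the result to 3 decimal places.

Mean x̄ = (4 + 11 + 14 + 8 + 7 + 7 + 9 + 8 + 5 + 4 + 12)/11 = 8.0909
Numerator Σ_{t=1}^{10}(x_t−x̄)(x_{t+1}−x̄) = 1.9008
Denominator Σ(x_t−x̄)² = 104.9091
r_1 = 1.9008 / 104.9091 = 0.018

0.018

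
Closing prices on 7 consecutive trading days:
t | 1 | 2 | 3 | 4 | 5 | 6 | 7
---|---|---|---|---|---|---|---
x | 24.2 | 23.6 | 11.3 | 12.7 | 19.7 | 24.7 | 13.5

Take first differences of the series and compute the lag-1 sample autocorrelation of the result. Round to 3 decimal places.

-0.067

First differences Δx: -0.6, -12.3, 1.4, 7.0, 5.0, -11.2
Mean of differences = -1.7833
Numerator Σ(Δx_t−Δx̄)(Δx_{t+1}−Δx̄) = -22.2586
Denominator Σ(Δx_t−Δx̄)² = 333.9683
r_1(Δx) = -22.2586 / 333.9683 = -0.067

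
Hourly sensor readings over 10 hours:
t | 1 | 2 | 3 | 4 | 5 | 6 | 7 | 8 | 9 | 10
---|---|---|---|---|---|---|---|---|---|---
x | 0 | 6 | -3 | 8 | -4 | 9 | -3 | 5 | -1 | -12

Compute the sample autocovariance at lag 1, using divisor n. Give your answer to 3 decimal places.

Mean x̄ = (0 + 6 − 3 + 8 − 4 + 9 − 3 + 5 − 1 − 12)/10 = 0.5000
Σ_{t=1}^{9}(x_t−x̄)(x_{t+1}−x̄) = -153.7500
γ_1 = -153.7500 / 10 = -15.375

-15.375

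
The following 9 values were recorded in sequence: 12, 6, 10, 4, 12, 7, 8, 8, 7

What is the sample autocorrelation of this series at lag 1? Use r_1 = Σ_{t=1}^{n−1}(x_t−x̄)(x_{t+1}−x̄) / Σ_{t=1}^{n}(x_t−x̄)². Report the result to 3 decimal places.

-0.692

Mean x̄ = (12 + 6 + 10 + 4 + 12 + 7 + 8 + 8 + 7)/9 = 8.2222
Numerator Σ_{t=1}^{8}(x_t−x̄)(x_{t+1}−x̄) = -39.8272
Denominator Σ(x_t−x̄)² = 57.5556
r_1 = -39.8272 / 57.5556 = -0.692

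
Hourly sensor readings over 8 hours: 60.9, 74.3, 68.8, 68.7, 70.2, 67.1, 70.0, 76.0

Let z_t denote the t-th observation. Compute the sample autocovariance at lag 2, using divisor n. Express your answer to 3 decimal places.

Mean z̄ = (60.9 + 74.3 + 68.8 + 68.7 + 70.2 + 67.1 + 70.0 + 76.0)/8 = 69.5000
Deviations: -8.6000, 4.8000, -0.7000, -0.8000, 0.7000, -2.4000, 0.5000, 6.5000
Σ_{t=1}^{6}(z_t−z̄)(z_{t+2}−z̄) = -11.6400
γ_2 = -11.6400 / 8 = -1.455

-1.455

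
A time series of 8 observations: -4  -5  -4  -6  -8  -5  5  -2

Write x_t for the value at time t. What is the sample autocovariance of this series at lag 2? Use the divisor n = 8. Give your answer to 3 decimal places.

Mean x̄ = (-4 − 5 − 4 − 6 − 8 − 5 + 5 − 2)/8 = -3.6250
Σ_{t=1}^{6}(x_t−x̄)(x_{t+2}−x̄) = -31.6563
γ_2 = -31.6563 / 8 = -3.957

-3.957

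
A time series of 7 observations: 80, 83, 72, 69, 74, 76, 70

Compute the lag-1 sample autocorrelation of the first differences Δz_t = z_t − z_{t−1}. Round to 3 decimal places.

-0.168

First differences Δz: 3, -11, -3, 5, 2, -6
Mean of differences = -1.6667
Numerator Σ(Δz_t−Δz̄)(Δz_{t+1}−Δz̄) = -31.4444
Denominator Σ(Δz_t−Δz̄)² = 187.3333
r_1(Δz) = -31.4444 / 187.3333 = -0.168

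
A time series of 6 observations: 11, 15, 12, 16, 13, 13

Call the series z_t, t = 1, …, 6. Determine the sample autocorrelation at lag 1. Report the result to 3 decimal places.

Mean z̄ = (11 + 15 + 12 + 16 + 13 + 13)/6 = 13.3333
Deviations from mean: -2.3333, 1.6667, -1.3333, 2.6667, -0.3333, -0.3333
Σ(z_t−z̄)(z_{t+1}−z̄) = (-3.8889) + (-2.2222) + (-3.5556) + (-0.8889) + (0.1111) = -10.4444
Denominator Σ(z_t−z̄)² = 17.3333
r_1 = -10.4444 / 17.3333 = -0.603

-0.603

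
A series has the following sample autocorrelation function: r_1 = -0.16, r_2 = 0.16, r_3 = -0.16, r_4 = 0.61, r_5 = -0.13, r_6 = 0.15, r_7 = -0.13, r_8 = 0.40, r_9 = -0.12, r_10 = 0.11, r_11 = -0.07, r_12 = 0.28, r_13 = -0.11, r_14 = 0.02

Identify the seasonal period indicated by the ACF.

The largest autocorrelation is r_4 = 0.61, with weaker echoes at lags 8 (0.40) and 12 (0.28); the remaining lags stay at or below 0.16.
The dominant spike at lag 4 indicates a seasonal period of 4.

4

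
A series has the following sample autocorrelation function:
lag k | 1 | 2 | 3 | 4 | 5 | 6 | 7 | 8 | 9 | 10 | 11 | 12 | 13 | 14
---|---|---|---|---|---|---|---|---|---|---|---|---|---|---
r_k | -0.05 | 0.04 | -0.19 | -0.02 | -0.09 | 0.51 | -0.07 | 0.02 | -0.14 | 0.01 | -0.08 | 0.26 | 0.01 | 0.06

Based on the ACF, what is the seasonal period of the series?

6

The largest autocorrelation is r_6 = 0.51, with a weaker echo at lag 12 (0.26); the remaining lags stay at or below 0.06.
The dominant spike at lag 6 indicates a seasonal period of 6.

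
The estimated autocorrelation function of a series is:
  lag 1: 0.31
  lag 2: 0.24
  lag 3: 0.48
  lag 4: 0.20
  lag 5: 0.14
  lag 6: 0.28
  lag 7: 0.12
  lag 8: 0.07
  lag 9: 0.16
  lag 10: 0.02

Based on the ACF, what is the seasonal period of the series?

The largest autocorrelation is r_3 = 0.48; the remaining lags stay at or below 0.31. The elevated value at lag 1 (0.31), dropping to 0.24 at lag 2, reflects decaying short-term dependence rather than seasonality.
The dominant spike at lag 3 indicates a seasonal period of 3.

3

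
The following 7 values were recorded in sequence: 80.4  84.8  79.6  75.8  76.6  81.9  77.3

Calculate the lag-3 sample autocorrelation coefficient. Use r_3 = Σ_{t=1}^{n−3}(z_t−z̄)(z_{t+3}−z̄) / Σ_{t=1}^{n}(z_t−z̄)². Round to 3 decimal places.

Mean z̄ = (80.4 + 84.8 + 79.6 + 75.8 + 76.6 + 81.9 + 77.3)/7 = 79.4857
Deviations from mean: 0.9143, 5.3143, 0.1143, -3.6857, -2.8857, 2.4143, -2.1857
Σ(z_t−z̄)(z_{t+3}−z̄) = (-3.3698) + (-15.3355) + (0.2759) + (8.0559) = -10.3735
Denominator Σ(z_t−z̄)² = 61.6086
r_3 = -10.3735 / 61.6086 = -0.168

-0.168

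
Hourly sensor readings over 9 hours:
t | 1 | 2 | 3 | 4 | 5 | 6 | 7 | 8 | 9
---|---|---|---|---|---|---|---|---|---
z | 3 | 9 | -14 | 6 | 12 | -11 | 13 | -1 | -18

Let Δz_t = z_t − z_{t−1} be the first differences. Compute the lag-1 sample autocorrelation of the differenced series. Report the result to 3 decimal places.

-0.512

First differences Δz: 6, -23, 20, 6, -23, 24, -14, -17
Mean of differences = -2.6250
Numerator Σ(Δz_t−Δz̄)(Δz_{t+1}−Δz̄) = -1299.1406
Denominator Σ(Δz_t−Δz̄)² = 2535.8750
r_1(Δz) = -1299.1406 / 2535.8750 = -0.512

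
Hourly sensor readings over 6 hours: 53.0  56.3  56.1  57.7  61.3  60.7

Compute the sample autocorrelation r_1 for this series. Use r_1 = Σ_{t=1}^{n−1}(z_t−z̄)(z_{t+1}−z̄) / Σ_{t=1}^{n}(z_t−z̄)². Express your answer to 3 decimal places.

0.407

Mean z̄ = (53.0 + 56.3 + 56.1 + 57.7 + 61.3 + 60.7)/6 = 57.5167
Deviations from mean: -4.5167, -1.2167, -1.4167, 0.1833, 3.7833, 3.1833
Numerator Σ_{t=1}^{5}(z_t−z̄)(z_{t+1}−z̄) = 19.6964
Denominator Σ(z_t−z̄)² = 48.3683
r_1 = 19.6964 / 48.3683 = 0.407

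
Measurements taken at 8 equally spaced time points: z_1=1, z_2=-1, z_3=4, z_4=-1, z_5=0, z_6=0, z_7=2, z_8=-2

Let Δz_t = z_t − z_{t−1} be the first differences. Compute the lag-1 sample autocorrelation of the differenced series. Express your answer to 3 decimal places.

-0.636

First differences Δz: -2, 5, -5, 1, 0, 2, -4
Mean of differences = -0.4286
Numerator Σ(Δz_t−Δz̄)(Δz_{t+1}−Δz̄) = -46.8980
Denominator Σ(Δz_t−Δz̄)² = 73.7143
r_1(Δz) = -46.8980 / 73.7143 = -0.636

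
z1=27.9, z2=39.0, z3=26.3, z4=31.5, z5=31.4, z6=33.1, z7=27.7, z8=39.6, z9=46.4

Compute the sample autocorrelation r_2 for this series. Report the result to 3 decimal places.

Mean z̄ = (27.9 + 39.0 + 26.3 + 31.5 + 31.4 + 33.1 + 27.7 + 39.6 + 46.4)/9 = 33.6556
Σ(z_t−z̄)(z_{t+2}−z̄) = (42.3353) + (-11.5202) + (16.5909) + (1.1975) + (13.4331) + (-3.3025) + (-75.9002) = -17.1662
Denominator Σ(z_t−z̄)² = 359.0622
r_2 = -17.1662 / 359.0622 = -0.048

-0.048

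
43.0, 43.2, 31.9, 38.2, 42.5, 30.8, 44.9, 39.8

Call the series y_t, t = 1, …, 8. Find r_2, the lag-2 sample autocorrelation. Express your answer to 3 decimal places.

Mean ȳ = (43.0 + 43.2 + 31.9 + 38.2 + 42.5 + 30.8 + 44.9 + 39.8)/8 = 39.2875
Deviations from mean: 3.7125, 3.9125, -7.3875, -1.0875, 3.2125, -8.4875, 5.6125, 0.5125
Numerator Σ_{t=1}^{6}(y_t−ȳ)(y_{t+2}−ȳ) = -32.5028
Denominator Σ(y_t−ȳ)² = 198.9688
r_2 = -32.5028 / 198.9688 = -0.163

-0.163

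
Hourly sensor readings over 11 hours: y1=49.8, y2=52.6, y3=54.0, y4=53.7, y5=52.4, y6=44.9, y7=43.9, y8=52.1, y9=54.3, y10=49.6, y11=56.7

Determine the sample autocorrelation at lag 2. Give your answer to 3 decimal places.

-0.219

Mean ȳ = (49.8 + 52.6 + 54.0 + 53.7 + 52.4 + 44.9 + 43.9 + 52.1 + 54.3 + 49.6 + 56.7)/11 = 51.2727
Numerator Σ_{t=1}^{9}(y_t−ȳ)(y_{t+2}−ȳ) = -34.0451
Denominator Σ(y_t−ȳ)² = 155.6018
r_2 = -34.0451 / 155.6018 = -0.219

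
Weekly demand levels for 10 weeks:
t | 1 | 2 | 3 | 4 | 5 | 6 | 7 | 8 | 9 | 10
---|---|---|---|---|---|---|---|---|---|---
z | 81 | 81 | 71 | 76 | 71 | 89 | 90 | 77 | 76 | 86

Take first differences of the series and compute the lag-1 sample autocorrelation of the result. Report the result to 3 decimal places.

-0.208

First differences Δz: 0, -10, 5, -5, 18, 1, -13, -1, 10
Mean of differences = 0.5556
Numerator Σ(Δz_t−Δz̄)(Δz_{t+1}−Δz̄) = -154.5309
Denominator Σ(Δz_t−Δz̄)² = 742.2222
r_1(Δz) = -154.5309 / 742.2222 = -0.208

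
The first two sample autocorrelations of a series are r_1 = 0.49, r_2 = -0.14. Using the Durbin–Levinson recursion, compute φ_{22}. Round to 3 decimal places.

φ_{22} = (r_2 − r_1²) / (1 − r_1²)
r_1² = (0.49)² = 0.2401
Numerator = -0.14 − 0.2401 = -0.3801; denominator = 1 − 0.2401 = 0.7599
φ_{22} = -0.3801 / 0.7599 = -0.500

-0.500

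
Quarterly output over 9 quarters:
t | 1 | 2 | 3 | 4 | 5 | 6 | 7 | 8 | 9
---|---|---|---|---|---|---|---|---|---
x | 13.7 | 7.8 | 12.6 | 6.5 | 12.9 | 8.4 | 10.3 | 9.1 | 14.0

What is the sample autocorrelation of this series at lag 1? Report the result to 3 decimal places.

-0.659

Mean x̄ = (13.7 + 7.8 + 12.6 + 6.5 + 12.9 + 8.4 + 10.3 + 9.1 + 14.0)/9 = 10.5889
Numerator Σ_{t=1}^{8}(x_t−x̄)(x_{t+1}−x̄) = -41.0335
Denominator Σ(x_t−x̄)² = 62.2889
r_1 = -41.0335 / 62.2889 = -0.659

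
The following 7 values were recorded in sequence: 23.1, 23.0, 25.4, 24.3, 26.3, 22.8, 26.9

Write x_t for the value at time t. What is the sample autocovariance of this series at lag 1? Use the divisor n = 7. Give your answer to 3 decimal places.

-0.986

Mean x̄ = (23.1 + 23.0 + 25.4 + 24.3 + 26.3 + 22.8 + 26.9)/7 = 24.5429
Σ_{t=1}^{6}(x_t−x̄)(x_{t+1}−x̄) = -6.9018
γ_1 = -6.9018 / 7 = -0.986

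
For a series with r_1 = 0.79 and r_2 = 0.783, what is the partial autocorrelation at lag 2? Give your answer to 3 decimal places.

φ_{22} = (r_2 − r_1²) / (1 − r_1²)
r_1² = (0.79)² = 0.6241
Numerator = 0.783 − 0.6241 = 0.1589; denominator = 1 − 0.6241 = 0.3759
φ_{22} = 0.1589 / 0.3759 = 0.423

0.423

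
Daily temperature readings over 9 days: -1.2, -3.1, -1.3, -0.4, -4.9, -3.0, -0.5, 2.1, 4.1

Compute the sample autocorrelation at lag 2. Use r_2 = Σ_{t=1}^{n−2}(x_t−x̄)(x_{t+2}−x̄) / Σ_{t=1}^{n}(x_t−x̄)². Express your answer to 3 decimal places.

-0.107

Mean x̄ = (-1.2 − 3.1 − 1.3 − 0.4 − 4.9 − 3.0 − 0.5 + 2.1 + 4.1)/9 = -0.9111
Σ(x_t−x̄)(x_{t+2}−x̄) = (0.1123) + (-1.1188) + (1.5512) + (-1.0677) + (-1.6399) + (-6.2899) + (2.0601) = -6.3925
Denominator Σ(x_t−x̄)² = 59.9089
r_2 = -6.3925 / 59.9089 = -0.107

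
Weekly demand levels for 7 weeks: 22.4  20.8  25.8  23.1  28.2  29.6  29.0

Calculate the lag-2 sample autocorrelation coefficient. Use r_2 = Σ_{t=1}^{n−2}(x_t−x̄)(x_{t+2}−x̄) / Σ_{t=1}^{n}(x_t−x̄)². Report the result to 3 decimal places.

Mean x̄ = (22.4 + 20.8 + 25.8 + 23.1 + 28.2 + 29.6 + 29.0)/7 = 25.5571
Deviations from mean: -3.1571, -4.7571, 0.2429, -2.4571, 2.6429, 4.0429, 3.4429
Σ(x_t−x̄)(x_{t+2}−x̄) = (-0.7667) + (11.6890) + (0.6418) + (-9.9339) + (9.0990) = 10.7292
Denominator Σ(x_t−x̄)² = 73.8771
r_2 = 10.7292 / 73.8771 = 0.145

0.145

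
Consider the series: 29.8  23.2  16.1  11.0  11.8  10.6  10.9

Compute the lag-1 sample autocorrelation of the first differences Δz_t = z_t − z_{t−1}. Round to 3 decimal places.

First differences Δz: -6.6, -7.1, -5.1, 0.8, -1.2, 0.3
Mean of differences = -3.1500
Numerator Σ(Δz_t−Δz̄)(Δz_{t+1}−Δz̄) = 28.0575
Denominator Σ(Δz_t−Δz̄)² = 62.6150
r_1(Δz) = 28.0575 / 62.6150 = 0.448

0.448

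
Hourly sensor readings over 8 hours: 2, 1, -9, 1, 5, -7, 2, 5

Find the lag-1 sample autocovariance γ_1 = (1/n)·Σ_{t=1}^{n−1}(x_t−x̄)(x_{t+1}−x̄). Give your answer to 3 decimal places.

Mean x̄ = (2 + 1 − 9 + 1 + 5 − 7 + 2 + 5)/8 = 0.0000
Σ_{t=1}^{7}(x_t−x̄)(x_{t+1}−x̄) = -50.0000
γ_1 = -50.0000 / 8 = -6.250

-6.250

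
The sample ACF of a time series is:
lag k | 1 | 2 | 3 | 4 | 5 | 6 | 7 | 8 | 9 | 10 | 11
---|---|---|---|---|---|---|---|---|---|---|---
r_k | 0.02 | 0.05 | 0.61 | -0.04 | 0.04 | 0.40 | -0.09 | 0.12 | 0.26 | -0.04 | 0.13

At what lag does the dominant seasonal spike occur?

3

The largest autocorrelation is r_3 = 0.61, with weaker echoes at lags 6 (0.40) and 9 (0.26); the remaining lags stay at or below 0.13.
The dominant spike at lag 3 indicates a seasonal period of 3.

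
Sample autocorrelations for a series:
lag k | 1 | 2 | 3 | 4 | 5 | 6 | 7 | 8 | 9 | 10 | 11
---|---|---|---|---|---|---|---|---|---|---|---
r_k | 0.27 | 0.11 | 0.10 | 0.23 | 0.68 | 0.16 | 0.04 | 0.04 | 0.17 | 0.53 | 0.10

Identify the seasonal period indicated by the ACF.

The largest autocorrelation is r_5 = 0.68, with a weaker echo at lag 10 (0.53); the remaining lags stay at or below 0.27. The elevated value at lag 1 (0.27), dropping to 0.11 at lag 2, reflects decaying short-term dependence rather than seasonality.
The dominant spike at lag 5 indicates a seasonal period of 5.

5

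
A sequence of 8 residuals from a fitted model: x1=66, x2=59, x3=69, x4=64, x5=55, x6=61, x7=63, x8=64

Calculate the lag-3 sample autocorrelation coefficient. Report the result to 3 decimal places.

0.092

Mean x̄ = (66 + 59 + 69 + 64 + 55 + 61 + 63 + 64)/8 = 62.6250
Deviations from mean: 3.3750, -3.6250, 6.3750, 1.3750, -7.6250, -1.6250, 0.3750, 1.3750
Numerator Σ_{t=1}^{5}(x_t−x̄)(x_{t+3}−x̄) = 11.9531
Denominator Σ(x_t−x̄)² = 129.8750
r_3 = 11.9531 / 129.8750 = 0.092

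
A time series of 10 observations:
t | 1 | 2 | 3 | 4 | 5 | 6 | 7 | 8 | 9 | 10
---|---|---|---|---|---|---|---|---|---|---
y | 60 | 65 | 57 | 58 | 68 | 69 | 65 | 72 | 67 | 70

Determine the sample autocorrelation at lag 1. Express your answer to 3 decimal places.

0.294

Mean ȳ = (60 + 65 + 57 + 58 + 68 + 69 + 65 + 72 + 67 + 70)/10 = 65.1000
Numerator Σ_{t=1}^{9}(y_t−ȳ)(y_{t+1}−ȳ) = 70.8900
Denominator Σ(y_t−ȳ)² = 240.9000
r_1 = 70.8900 / 240.9000 = 0.294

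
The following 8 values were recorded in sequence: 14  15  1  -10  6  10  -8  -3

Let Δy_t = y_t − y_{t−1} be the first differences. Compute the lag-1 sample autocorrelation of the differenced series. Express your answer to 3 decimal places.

-0.218

First differences Δy: 1, -14, -11, 16, 4, -18, 5
Mean of differences = -2.4286
Numerator Σ(Δy_t−Δȳ)(Δy_{t+1}−Δȳ) = -195.7551
Denominator Σ(Δy_t−Δȳ)² = 897.7143
r_1(Δy) = -195.7551 / 897.7143 = -0.218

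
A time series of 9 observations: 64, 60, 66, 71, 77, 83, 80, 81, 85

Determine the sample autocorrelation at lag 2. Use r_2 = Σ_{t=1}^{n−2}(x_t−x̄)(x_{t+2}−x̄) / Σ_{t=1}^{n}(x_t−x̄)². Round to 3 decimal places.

Mean x̄ = (64 + 60 + 66 + 71 + 77 + 83 + 80 + 81 + 85)/9 = 74.1111
Σ(x_t−x̄)(x_{t+2}−x̄) = (82.0123) + (43.9012) + (-23.4321) + (-27.6543) + (17.0123) + (61.2346) + (64.1235) = 217.1975
Denominator Σ(x_t−x̄)² = 664.8889
r_2 = 217.1975 / 664.8889 = 0.327

0.327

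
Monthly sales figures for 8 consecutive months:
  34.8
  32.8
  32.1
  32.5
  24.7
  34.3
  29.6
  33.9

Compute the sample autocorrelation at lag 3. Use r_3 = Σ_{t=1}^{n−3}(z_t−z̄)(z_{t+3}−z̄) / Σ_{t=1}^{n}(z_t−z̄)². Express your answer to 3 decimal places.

-0.268

Mean z̄ = (34.8 + 32.8 + 32.1 + 32.5 + 24.7 + 34.3 + 29.6 + 33.9)/8 = 31.8375
Deviations from mean: 2.9625, 0.9625, 0.2625, 0.6625, -7.1375, 2.4625, -2.2375, 2.0625
Numerator Σ_{t=1}^{5}(z_t−z̄)(z_{t+3}−z̄) = -20.4642
Denominator Σ(z_t−z̄)² = 76.4788
r_3 = -20.4642 / 76.4788 = -0.268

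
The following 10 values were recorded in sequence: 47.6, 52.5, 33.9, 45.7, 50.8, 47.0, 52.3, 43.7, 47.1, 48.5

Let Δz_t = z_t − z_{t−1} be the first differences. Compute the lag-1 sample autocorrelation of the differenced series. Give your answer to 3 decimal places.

First differences Δz: 4.9, -18.6, 11.8, 5.1, -3.8, 5.3, -8.6, 3.4, 1.4
Mean of differences = 0.1000
Numerator Σ(Δz_t−Δz̄)(Δz_{t+1}−Δz̄) = -359.4900
Denominator Σ(Δz_t−Δz̄)² = 665.1400
r_1(Δz) = -359.4900 / 665.1400 = -0.540

-0.540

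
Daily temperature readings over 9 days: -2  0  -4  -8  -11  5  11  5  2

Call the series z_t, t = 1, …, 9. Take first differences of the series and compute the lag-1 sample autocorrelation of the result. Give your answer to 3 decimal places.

First differences Δz: 2, -4, -4, -3, 16, 6, -6, -3
Mean of differences = 0.5000
Numerator Σ(Δz_t−Δz̄)(Δz_{t+1}−Δz̄) = 47.2500
Denominator Σ(Δz_t−Δz̄)² = 380.0000
r_1(Δz) = 47.2500 / 380.0000 = 0.124

0.124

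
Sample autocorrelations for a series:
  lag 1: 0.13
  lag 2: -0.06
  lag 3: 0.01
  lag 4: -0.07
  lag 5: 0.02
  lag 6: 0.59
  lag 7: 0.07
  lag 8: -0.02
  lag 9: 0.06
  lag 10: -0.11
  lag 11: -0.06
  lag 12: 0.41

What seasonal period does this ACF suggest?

The largest autocorrelation is r_6 = 0.59, with a weaker echo at lag 12 (0.41); the remaining lags stay at or below 0.13.
The dominant spike at lag 6 indicates a seasonal period of 6.

6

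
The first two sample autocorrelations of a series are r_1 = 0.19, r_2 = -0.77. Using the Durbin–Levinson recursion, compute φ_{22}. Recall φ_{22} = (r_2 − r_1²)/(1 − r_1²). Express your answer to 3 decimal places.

-0.836

φ_{22} = (r_2 − r_1²) / (1 − r_1²)
r_1² = (0.19)² = 0.0361
Numerator = -0.77 − 0.0361 = -0.8061; denominator = 1 − 0.0361 = 0.9639
φ_{22} = -0.8061 / 0.9639 = -0.836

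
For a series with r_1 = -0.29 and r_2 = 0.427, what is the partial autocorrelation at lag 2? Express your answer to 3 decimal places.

0.374

φ_{22} = (r_2 − r_1²) / (1 − r_1²)
r_1² = (-0.29)² = 0.0841
Numerator = 0.427 − 0.0841 = 0.3429; denominator = 1 − 0.0841 = 0.9159
φ_{22} = 0.3429 / 0.9159 = 0.374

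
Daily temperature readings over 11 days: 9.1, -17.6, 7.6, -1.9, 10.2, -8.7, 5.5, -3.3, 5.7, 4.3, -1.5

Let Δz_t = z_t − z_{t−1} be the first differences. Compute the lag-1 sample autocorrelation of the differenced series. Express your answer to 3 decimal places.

First differences Δz: -26.7, 25.2, -9.5, 12.1, -18.9, 14.2, -8.8, 9.0, -1.4, -5.8
Mean of differences = -1.0600
Numerator Σ(Δz_t−Δz̄)(Δz_{t+1}−Δz̄) = -1710.8096
Denominator Σ(Δz_t−Δz̄)² = 2326.2440
r_1(Δz) = -1710.8096 / 2326.2440 = -0.735

-0.735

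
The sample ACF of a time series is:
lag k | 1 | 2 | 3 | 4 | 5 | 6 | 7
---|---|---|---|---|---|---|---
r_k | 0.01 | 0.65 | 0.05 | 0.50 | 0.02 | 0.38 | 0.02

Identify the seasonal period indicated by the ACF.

The largest autocorrelation is r_2 = 0.65, with weaker echoes at lags 4 (0.50) and 6 (0.38); the remaining lags stay at or below 0.05.
The dominant spike at lag 2 indicates a seasonal period of 2.

2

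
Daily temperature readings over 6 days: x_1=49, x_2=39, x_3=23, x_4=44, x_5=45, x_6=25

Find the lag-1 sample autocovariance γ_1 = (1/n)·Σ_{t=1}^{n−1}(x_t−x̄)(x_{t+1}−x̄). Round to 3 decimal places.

Mean x̄ = (49 + 39 + 23 + 44 + 45 + 25)/6 = 37.5000
Deviations: 11.5000, 1.5000, -14.5000, 6.5000, 7.5000, -12.5000
Σ_{t=1}^{5}(x_t−x̄)(x_{t+1}−x̄) = -143.7500
γ_1 = -143.7500 / 6 = -23.958

-23.958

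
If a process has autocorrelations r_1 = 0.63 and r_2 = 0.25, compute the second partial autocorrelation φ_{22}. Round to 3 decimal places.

-0.244

φ_{22} = (r_2 − r_1²) / (1 − r_1²)
r_1² = (0.63)² = 0.3969
Numerator = 0.25 − 0.3969 = -0.1469; denominator = 1 − 0.3969 = 0.6031
φ_{22} = -0.1469 / 0.6031 = -0.244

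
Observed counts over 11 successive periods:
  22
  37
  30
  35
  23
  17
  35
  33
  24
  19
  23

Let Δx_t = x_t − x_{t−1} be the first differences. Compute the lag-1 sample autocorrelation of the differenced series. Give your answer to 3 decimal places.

-0.245

First differences Δx: 15, -7, 5, -12, -6, 18, -2, -9, -5, 4
Mean of differences = 0.1000
Numerator Σ(Δx_t−Δx̄)(Δx_{t+1}−Δx̄) = -227.2100
Denominator Σ(Δx_t−Δx̄)² = 928.9000
r_1(Δx) = -227.2100 / 928.9000 = -0.245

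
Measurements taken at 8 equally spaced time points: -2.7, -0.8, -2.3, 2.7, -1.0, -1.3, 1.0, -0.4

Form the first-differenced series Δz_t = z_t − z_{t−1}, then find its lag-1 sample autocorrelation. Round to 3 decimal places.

-0.633

First differences Δz: 1.9, -1.5, 5.0, -3.7, -0.3, 2.3, -1.4
Mean of differences = 0.3286
Numerator Σ(Δz_t−Δz̄)(Δz_{t+1}−Δz̄) = -32.3494
Denominator Σ(Δz_t−Δz̄)² = 51.1343
r_1(Δz) = -32.3494 / 51.1343 = -0.633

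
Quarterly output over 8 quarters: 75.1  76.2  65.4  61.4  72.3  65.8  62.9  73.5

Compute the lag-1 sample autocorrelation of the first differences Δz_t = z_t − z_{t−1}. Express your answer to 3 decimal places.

First differences Δz: 1.1, -10.8, -4.0, 10.9, -6.5, -2.9, 10.6
Mean of differences = -0.2286
Numerator Σ(Δz_t−Δz̄)(Δz_{t+1}−Δz̄) = -98.1122
Denominator Σ(Δz_t−Δz̄)² = 415.3143
r_1(Δz) = -98.1122 / 415.3143 = -0.236

-0.236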